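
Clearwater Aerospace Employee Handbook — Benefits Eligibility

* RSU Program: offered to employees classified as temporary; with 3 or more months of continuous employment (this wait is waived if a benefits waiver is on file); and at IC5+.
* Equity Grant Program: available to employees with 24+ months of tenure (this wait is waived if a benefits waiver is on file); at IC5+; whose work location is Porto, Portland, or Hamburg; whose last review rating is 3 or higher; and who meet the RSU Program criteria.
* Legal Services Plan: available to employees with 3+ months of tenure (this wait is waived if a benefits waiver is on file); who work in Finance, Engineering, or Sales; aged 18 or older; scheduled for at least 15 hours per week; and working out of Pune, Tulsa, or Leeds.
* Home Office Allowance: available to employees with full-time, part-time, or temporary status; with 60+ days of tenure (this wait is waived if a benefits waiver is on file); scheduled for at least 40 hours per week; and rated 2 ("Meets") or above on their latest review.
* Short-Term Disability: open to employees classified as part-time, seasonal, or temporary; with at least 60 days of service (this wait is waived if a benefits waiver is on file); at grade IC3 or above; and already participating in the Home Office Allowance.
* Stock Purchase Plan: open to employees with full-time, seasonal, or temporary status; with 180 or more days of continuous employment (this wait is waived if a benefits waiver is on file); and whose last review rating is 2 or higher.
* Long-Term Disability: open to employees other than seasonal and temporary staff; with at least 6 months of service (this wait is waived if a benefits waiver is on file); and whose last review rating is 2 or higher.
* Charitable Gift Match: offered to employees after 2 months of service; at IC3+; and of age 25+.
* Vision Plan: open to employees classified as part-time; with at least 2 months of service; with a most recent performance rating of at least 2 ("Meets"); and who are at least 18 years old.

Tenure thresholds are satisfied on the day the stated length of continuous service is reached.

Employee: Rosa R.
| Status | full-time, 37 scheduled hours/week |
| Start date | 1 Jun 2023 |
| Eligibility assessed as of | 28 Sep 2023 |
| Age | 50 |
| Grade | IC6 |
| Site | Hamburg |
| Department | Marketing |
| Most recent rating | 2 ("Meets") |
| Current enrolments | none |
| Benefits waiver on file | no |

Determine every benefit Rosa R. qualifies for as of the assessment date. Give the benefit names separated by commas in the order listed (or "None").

Charitable Gift Match

Service from 1 Jun 2023 to 28 Sep 2023: 119 days.
RSU Program — status full-time ✗ (requires temporary) → not eligible.
Equity Grant Program — no waiver, service 119 days < 24 months (≈720 days) ✗ → not eligible.
Legal Services Plan — no waiver, service 119 days ≥ 3 months (≈90 days) ✓; dept Marketing ✗ → not eligible.
Home Office Allowance — status full-time ✓; no waiver, service 119 days ≥ 60 days ✓; 37 hrs/wk < 40 ✗ → not eligible.
Short-Term Disability — status full-time ✗ (requires part-time, seasonal, or temporary) → not eligible.
Stock Purchase Plan — status full-time ✓; no waiver, service 119 days < 180 days ✗ → not eligible.
Long-Term Disability — status full-time ✓ (not excluded); no waiver, service 119 days < 6 months (≈180 days) ✗ → not eligible.
Charitable Gift Match — service 119 days ≥ 2 months (≈60 days) ✓; grade IC6 ≥ IC3 ✓; age 50 ≥ 25 ✓ → eligible.
Vision Plan — status full-time ✗ (requires part-time) → not eligible.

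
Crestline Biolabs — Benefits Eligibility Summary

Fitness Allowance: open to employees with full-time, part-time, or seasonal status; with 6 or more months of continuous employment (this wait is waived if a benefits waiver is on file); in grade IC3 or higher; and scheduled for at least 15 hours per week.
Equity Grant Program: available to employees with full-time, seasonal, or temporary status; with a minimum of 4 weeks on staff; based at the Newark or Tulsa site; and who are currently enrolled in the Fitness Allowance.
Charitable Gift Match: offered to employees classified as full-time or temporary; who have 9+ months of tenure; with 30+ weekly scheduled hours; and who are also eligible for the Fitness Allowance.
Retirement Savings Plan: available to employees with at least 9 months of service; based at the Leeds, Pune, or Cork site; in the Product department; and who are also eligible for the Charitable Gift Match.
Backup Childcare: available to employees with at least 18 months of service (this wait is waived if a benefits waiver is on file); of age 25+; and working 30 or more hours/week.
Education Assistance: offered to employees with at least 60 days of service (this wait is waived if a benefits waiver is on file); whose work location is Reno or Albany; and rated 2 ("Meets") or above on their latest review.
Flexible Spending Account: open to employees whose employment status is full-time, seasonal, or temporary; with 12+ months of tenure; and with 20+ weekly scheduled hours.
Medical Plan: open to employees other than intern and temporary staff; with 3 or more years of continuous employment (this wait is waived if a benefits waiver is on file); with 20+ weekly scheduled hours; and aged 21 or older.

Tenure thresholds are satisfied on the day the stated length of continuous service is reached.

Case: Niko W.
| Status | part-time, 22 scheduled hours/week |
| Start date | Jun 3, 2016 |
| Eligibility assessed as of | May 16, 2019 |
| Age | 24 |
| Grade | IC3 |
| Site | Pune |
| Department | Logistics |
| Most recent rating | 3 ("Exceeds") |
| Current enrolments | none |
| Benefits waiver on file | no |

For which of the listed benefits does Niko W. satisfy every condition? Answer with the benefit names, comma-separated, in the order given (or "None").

Fitness Allowance

Service from Jun 3, 2016 to May 16, 2019: 1077 days.
Fitness Allowance — status part-time ✓; no waiver, service 1077 days ≥ 6 months (≈180 days) ✓; grade IC3 ≥ IC3 ✓; 22 hrs/wk ≥ 15 ✓ → eligible.
Equity Grant Program — status part-time ✗ (requires full-time, seasonal, or temporary) → not eligible.
Charitable Gift Match — status part-time ✗ (requires full-time or temporary) → not eligible.
Retirement Savings Plan — service 1077 days ≥ 9 months (≈270 days) ✓; site Pune ✓; dept Logistics ✗ → not eligible.
Backup Childcare — no waiver, service 1077 days ≥ 18 months (≈540 days) ✓; age 24 < 25 ✗ → not eligible.
Education Assistance — no waiver, service 1077 days ≥ 60 days ✓; site Pune ✗ (not Reno or Albany) → not eligible.
Flexible Spending Account — status part-time ✗ (requires full-time, seasonal, or temporary) → not eligible.
Medical Plan — status part-time ✓ (not excluded); no waiver, service 1077 days < 3 years (≈1095 days) ✗ → not eligible.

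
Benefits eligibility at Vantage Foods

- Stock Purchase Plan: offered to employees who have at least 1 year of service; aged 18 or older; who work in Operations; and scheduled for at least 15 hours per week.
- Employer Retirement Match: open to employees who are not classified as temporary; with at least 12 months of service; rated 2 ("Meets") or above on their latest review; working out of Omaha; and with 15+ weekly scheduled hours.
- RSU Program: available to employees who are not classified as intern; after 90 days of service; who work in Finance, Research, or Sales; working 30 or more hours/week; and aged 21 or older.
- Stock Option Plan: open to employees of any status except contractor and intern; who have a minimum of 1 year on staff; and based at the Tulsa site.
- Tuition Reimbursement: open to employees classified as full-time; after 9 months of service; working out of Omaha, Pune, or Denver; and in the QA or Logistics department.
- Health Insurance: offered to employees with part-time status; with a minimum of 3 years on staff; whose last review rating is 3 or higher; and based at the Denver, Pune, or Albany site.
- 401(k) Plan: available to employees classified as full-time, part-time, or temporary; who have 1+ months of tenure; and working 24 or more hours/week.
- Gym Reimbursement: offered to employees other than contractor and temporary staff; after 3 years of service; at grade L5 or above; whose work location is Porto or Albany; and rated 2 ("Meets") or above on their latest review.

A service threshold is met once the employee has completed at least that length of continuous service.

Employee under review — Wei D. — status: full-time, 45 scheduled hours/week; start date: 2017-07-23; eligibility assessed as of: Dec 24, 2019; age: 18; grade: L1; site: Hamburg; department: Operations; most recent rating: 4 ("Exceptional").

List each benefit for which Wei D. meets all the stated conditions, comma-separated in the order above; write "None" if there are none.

Service from 2017-07-23 to Dec 24, 2019: 884 days.
Stock Purchase Plan — service 884 days ≥ 1 year (≈365 days) ✓; age 18 ≥ 18 ✓; dept Operations ✓; 45 hrs/wk ≥ 15 ✓ → eligible.
Employer Retirement Match — status full-time ✓ (not excluded); service 884 days ≥ 12 months (≈360 days) ✓; rating 4 ≥ 2 ✓; site Hamburg ✗ (not Omaha) → not eligible.
RSU Program — status full-time ✓ (not excluded); service 884 days ≥ 90 days ✓; dept Operations ✗ → not eligible.
Stock Option Plan — status full-time ✓ (not excluded); service 884 days ≥ 1 year (≈365 days) ✓; site Hamburg ✗ (not Tulsa) → not eligible.
Tuition Reimbursement — status full-time ✓; service 884 days ≥ 9 months (≈270 days) ✓; site Hamburg ✗ (not Omaha, Pune, or Denver) → not eligible.
Health Insurance — status full-time ✗ (requires part-time) → not eligible.
401(k) Plan — status full-time ✓; service 884 days ≥ 1 month (≈30 days) ✓; 45 hrs/wk ≥ 24 ✓ → eligible.
Gym Reimbursement — status full-time ✓ (not excluded); service 884 days < 3 years (≈1095 days) ✗ → not eligible.

Stock Purchase Plan, 401(k) Plan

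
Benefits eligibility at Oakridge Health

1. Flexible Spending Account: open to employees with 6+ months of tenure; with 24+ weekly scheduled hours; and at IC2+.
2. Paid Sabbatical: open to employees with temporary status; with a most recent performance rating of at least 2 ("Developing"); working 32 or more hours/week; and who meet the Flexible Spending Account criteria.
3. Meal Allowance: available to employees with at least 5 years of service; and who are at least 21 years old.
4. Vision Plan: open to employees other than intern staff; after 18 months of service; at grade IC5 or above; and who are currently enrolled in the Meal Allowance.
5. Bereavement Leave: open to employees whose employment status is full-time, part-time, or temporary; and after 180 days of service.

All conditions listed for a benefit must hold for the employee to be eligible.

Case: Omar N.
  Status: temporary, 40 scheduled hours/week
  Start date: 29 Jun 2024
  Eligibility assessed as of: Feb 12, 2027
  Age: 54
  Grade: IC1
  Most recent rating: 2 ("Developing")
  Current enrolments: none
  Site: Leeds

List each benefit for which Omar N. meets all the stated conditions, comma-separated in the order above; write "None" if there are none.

Service from 29 Jun 2024 to Feb 12, 2027: 958 days.
Flexible Spending Account — service 958 days ≥ 6 months (≈180 days) ✓; 40 hrs/wk ≥ 24 ✓; grade IC1 < IC2 ✗ → not eligible.
Paid Sabbatical — status temporary ✓; rating 2 ≥ 2 ✓; 40 hrs/wk ≥ 32 ✓; not eligible for Flexible Spending Account ✗ → not eligible.
Meal Allowance — service 958 days < 5 years (≈1825 days) ✗ → not eligible.
Vision Plan — status temporary ✓ (not excluded); service 958 days ≥ 18 months (≈540 days) ✓; grade IC1 < IC5 ✗ → not eligible.
Bereavement Leave — status temporary ✓; service 958 days ≥ 180 days ✓ → eligible.

Bereavement Leave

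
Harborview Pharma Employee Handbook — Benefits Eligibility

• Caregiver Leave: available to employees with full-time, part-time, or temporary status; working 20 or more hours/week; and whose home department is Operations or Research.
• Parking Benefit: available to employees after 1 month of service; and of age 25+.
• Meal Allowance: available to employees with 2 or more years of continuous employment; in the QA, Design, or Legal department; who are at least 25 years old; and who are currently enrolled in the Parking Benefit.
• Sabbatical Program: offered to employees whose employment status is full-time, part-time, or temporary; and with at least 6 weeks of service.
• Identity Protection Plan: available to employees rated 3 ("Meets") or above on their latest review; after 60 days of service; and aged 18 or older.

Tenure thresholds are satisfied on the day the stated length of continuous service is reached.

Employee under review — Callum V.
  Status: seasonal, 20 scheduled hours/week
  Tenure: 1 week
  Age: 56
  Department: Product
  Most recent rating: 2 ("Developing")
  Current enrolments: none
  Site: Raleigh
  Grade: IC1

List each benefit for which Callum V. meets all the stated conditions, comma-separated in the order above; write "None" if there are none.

None

Caregiver Leave — status seasonal ✗ (requires full-time, part-time, or temporary) → not eligible.
Parking Benefit — service 1 week < 1 month (≈30 days) ✗ → not eligible.
Meal Allowance — service 1 week < 2 years (≈730 days) ✗ → not eligible.
Sabbatical Program — status seasonal ✗ (requires full-time, part-time, or temporary) → not eligible.
Identity Protection Plan — rating 2 < 3 ✗ → not eligible.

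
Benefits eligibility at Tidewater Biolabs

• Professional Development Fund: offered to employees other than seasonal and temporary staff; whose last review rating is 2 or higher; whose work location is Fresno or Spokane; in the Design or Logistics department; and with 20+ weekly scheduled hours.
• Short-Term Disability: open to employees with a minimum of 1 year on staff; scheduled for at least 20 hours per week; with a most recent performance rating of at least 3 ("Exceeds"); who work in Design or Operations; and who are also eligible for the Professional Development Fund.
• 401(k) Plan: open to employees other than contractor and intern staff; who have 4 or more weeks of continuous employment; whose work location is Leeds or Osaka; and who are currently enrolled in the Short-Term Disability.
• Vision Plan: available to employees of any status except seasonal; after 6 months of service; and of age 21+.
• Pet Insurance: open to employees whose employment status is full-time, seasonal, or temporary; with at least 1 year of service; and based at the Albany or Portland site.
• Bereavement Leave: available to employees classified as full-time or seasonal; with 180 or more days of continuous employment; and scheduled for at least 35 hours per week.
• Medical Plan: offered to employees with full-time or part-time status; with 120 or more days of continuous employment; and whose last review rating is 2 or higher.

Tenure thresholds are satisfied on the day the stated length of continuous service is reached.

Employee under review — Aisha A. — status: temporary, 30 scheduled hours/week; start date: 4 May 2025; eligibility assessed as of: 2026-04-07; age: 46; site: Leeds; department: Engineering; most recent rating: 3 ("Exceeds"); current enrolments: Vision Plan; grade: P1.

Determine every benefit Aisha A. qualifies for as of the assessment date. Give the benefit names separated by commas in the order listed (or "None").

Vision Plan

Service from 4 May 2025 to 2026-04-07: 338 days.
Professional Development Fund — status temporary ✗ (excluded) → not eligible.
Short-Term Disability — service 338 days < 1 year (≈365 days) ✗ → not eligible.
401(k) Plan — status temporary ✓ (not excluded); service 338 days ≥ 4 weeks (≈28 days) ✓; site Leeds ✓; not enrolled in Short-Term Disability ✗ → not eligible.
Vision Plan — status temporary ✓ (not excluded); service 338 days ≥ 6 months (≈180 days) ✓; age 46 ≥ 21 ✓ → eligible.
Pet Insurance — status temporary ✓; service 338 days < 1 year (≈365 days) ✗ → not eligible.
Bereavement Leave — status temporary ✗ (requires full-time or seasonal) → not eligible.
Medical Plan — status temporary ✗ (requires full-time or part-time) → not eligible.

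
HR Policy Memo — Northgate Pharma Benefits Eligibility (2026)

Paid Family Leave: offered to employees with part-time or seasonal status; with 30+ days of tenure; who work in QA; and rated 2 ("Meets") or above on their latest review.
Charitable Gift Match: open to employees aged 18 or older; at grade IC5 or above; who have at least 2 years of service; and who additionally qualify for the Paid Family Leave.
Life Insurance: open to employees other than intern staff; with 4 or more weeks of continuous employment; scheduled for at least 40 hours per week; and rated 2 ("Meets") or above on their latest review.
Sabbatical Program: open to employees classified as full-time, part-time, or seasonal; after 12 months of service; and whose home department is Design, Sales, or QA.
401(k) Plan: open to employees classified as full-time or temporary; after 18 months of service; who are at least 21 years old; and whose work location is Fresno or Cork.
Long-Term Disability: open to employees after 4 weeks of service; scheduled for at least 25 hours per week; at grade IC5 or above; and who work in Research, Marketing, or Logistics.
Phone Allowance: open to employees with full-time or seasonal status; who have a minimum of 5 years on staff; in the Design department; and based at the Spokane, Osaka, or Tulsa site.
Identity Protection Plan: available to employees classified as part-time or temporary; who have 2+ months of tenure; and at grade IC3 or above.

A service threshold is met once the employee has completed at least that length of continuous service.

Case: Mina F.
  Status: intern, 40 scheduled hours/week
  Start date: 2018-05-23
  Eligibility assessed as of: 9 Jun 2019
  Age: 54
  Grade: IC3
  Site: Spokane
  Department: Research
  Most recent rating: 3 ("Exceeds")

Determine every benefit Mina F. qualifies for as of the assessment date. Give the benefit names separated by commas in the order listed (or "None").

Service from 2018-05-23 to 9 Jun 2019: 382 days.
Paid Family Leave — status intern ✗ (requires part-time or seasonal) → not eligible.
Charitable Gift Match — age 54 ≥ 18 ✓; grade IC3 < IC5 ✗ → not eligible.
Life Insurance — status intern ✗ (excluded) → not eligible.
Sabbatical Program — status intern ✗ (requires full-time, part-time, or seasonal) → not eligible.
401(k) Plan — status intern ✗ (requires full-time or temporary) → not eligible.
Long-Term Disability — service 382 days ≥ 4 weeks (≈28 days) ✓; 40 hrs/wk ≥ 25 ✓; grade IC3 < IC5 ✗ → not eligible.
Phone Allowance — status intern ✗ (requires full-time or seasonal) → not eligible.
Identity Protection Plan — status intern ✗ (requires part-time or temporary) → not eligible.

None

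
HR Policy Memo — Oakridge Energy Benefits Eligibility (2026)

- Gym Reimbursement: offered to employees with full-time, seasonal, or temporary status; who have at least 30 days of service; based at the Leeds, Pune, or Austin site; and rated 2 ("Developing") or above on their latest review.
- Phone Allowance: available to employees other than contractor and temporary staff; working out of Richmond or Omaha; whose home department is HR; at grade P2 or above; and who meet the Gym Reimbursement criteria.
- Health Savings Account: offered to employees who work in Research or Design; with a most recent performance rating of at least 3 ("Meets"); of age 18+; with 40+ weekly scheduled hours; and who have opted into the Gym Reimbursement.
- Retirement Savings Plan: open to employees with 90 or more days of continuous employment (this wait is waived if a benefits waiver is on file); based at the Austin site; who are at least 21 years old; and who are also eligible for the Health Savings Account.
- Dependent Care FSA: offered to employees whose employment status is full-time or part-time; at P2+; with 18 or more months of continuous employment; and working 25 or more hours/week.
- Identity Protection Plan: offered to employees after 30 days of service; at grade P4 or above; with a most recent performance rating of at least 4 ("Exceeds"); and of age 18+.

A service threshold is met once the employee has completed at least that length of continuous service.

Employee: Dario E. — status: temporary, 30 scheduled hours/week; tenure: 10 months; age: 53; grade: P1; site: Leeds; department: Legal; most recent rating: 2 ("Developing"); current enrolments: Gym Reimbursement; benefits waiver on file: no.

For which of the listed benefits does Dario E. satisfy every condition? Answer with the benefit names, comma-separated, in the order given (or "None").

Gym Reimbursement — status temporary ✓; service 10 months ≥ 30 days ✓; site Leeds ✓; rating 2 ≥ 2 ✓ → eligible.
Phone Allowance — status temporary ✗ (excluded) → not eligible.
Health Savings Account — dept Legal ✗ → not eligible.
Retirement Savings Plan — no waiver, service 10 months ≥ 90 days ✓; site Leeds ✗ (not Austin) → not eligible.
Dependent Care FSA — status temporary ✗ (requires full-time or part-time) → not eligible.
Identity Protection Plan — service 10 months ≥ 30 days ✓; grade P1 < P4 ✗ → not eligible.

Gym Reimbursement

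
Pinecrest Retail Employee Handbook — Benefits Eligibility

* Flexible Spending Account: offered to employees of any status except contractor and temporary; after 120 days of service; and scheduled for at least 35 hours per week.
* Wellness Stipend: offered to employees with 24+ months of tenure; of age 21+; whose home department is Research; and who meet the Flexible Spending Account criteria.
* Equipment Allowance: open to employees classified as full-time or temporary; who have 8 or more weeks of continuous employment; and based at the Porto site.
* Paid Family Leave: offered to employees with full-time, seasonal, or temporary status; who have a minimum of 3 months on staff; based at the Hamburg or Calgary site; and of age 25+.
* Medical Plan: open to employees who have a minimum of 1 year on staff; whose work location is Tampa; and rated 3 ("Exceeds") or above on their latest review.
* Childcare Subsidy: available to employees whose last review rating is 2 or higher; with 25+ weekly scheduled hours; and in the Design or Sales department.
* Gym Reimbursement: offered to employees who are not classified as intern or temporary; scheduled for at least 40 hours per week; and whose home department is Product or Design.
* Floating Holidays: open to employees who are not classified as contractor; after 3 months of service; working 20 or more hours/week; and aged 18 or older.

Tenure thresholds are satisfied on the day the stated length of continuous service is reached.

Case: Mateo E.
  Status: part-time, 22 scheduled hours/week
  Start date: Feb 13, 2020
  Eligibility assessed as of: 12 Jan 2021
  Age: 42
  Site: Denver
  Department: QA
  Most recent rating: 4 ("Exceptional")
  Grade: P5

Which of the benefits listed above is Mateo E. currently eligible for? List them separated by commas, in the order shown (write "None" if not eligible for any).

Floating Holidays

Service from Feb 13, 2020 to 12 Jan 2021: 334 days.
Flexible Spending Account — status part-time ✓ (not excluded); service 334 days ≥ 120 days ✓; 22 hrs/wk < 35 ✗ → not eligible.
Wellness Stipend — service 334 days < 24 months (≈720 days) ✗ → not eligible.
Equipment Allowance — status part-time ✗ (requires full-time or temporary) → not eligible.
Paid Family Leave — status part-time ✗ (requires full-time, seasonal, or temporary) → not eligible.
Medical Plan — service 334 days < 1 year (≈365 days) ✗ → not eligible.
Childcare Subsidy — rating 4 ≥ 2 ✓; 22 hrs/wk < 25 ✗ → not eligible.
Gym Reimbursement — status part-time ✓ (not excluded); 22 hrs/wk < 40 ✗ → not eligible.
Floating Holidays — status part-time ✓ (not excluded); service 334 days ≥ 3 months (≈90 days) ✓; 22 hrs/wk ≥ 20 ✓; age 42 ≥ 18 ✓ → eligible.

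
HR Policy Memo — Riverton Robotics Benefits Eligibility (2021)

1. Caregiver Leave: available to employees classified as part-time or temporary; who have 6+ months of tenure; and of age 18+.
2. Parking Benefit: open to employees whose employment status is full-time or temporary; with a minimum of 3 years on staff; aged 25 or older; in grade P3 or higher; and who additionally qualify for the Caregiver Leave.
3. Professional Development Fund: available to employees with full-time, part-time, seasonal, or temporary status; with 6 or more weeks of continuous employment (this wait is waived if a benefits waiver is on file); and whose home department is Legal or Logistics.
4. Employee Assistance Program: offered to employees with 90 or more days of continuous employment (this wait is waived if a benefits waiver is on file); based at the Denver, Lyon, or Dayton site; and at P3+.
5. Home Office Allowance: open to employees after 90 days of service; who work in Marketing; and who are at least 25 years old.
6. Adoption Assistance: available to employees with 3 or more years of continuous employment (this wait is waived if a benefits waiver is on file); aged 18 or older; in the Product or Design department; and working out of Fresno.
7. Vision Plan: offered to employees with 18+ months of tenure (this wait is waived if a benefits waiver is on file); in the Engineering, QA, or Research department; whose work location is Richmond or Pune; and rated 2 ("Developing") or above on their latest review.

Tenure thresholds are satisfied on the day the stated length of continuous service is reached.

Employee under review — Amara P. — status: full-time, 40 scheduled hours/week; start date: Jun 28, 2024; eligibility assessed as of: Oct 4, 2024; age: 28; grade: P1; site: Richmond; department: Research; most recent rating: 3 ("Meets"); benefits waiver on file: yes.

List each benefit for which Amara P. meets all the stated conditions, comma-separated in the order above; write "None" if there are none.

Vision Plan

Service from Jun 28, 2024 to Oct 4, 2024: 98 days.
Caregiver Leave — status full-time ✗ (requires part-time or temporary) → not eligible.
Parking Benefit — status full-time ✓; service 98 days < 3 years (≈1095 days) ✗ → not eligible.
Professional Development Fund — status full-time ✓; benefits waiver on file ✓; dept Research ✗ → not eligible.
Employee Assistance Program — benefits waiver on file ✓; site Richmond ✗ (not Denver, Lyon, or Dayton) → not eligible.
Home Office Allowance — service 98 days ≥ 90 days ✓; dept Research ✗ → not eligible.
Adoption Assistance — benefits waiver on file ✓; age 28 ≥ 18 ✓; dept Research ✗ → not eligible.
Vision Plan — benefits waiver on file ✓; dept Research ✓; site Richmond ✓; rating 3 ≥ 2 ✓ → eligible.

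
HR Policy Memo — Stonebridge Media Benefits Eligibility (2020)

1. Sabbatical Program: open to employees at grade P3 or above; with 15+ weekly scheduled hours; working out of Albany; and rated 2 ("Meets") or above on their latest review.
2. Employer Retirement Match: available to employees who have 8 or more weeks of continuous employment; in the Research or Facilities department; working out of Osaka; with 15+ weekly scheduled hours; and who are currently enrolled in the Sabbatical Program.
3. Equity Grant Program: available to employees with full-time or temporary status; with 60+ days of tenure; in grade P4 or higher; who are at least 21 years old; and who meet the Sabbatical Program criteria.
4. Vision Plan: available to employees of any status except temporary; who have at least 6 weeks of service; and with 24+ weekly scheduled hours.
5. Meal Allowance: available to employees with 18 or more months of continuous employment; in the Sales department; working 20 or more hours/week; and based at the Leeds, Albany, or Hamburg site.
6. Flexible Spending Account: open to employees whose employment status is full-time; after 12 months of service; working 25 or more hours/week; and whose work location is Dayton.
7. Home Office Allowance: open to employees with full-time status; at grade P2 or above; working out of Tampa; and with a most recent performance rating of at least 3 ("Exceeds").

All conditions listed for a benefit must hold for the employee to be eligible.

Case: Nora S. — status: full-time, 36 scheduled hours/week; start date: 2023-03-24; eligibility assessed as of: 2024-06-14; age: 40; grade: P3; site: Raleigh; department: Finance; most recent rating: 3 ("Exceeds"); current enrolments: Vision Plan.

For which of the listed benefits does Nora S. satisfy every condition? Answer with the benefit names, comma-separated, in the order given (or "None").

Service from 2023-03-24 to 2024-06-14: 448 days.
Sabbatical Program — grade P3 ≥ P3 ✓; 36 hrs/wk ≥ 15 ✓; site Raleigh ✗ (not Albany) → not eligible.
Employer Retirement Match — service 448 days ≥ 8 weeks (≈56 days) ✓; dept Finance ✗ → not eligible.
Equity Grant Program — status full-time ✓; service 448 days ≥ 60 days ✓; grade P3 < P4 ✗ → not eligible.
Vision Plan — status full-time ✓ (not excluded); service 448 days ≥ 6 weeks (≈42 days) ✓; 36 hrs/wk ≥ 24 ✓ → eligible.
Meal Allowance — service 448 days < 18 months (≈540 days) ✗ → not eligible.
Flexible Spending Account — status full-time ✓; service 448 days ≥ 12 months (≈360 days) ✓; 36 hrs/wk ≥ 25 ✓; site Raleigh ✗ (not Dayton) → not eligible.
Home Office Allowance — status full-time ✓; grade P3 ≥ P2 ✓; site Raleigh ✗ (not Tampa) → not eligible.

Vision Plan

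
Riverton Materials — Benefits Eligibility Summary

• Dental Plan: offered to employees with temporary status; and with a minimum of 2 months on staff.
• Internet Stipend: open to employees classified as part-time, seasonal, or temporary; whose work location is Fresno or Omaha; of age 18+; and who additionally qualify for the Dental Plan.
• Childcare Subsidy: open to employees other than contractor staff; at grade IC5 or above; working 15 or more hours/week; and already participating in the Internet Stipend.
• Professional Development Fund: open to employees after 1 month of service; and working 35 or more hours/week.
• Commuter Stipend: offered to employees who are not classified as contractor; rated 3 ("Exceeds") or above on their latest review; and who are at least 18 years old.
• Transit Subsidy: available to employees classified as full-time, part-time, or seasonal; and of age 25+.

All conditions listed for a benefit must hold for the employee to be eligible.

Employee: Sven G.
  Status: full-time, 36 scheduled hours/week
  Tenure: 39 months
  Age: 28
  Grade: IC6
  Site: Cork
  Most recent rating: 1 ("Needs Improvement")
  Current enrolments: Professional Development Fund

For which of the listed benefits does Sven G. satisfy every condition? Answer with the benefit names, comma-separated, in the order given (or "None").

Dental Plan — status full-time ✗ (requires temporary) → not eligible.
Internet Stipend — status full-time ✗ (requires part-time, seasonal, or temporary) → not eligible.
Childcare Subsidy — status full-time ✓ (not excluded); grade IC6 ≥ IC5 ✓; 36 hrs/wk ≥ 15 ✓; not enrolled in Internet Stipend ✗ → not eligible.
Professional Development Fund — service 39 months ≥ 1 month ✓; 36 hrs/wk ≥ 35 ✓ → eligible.
Commuter Stipend — status full-time ✓ (not excluded); rating 1 < 3 ✗ → not eligible.
Transit Subsidy — status full-time ✓; age 28 ≥ 25 ✓ → eligible.

Professional Development Fund, Transit Subsidy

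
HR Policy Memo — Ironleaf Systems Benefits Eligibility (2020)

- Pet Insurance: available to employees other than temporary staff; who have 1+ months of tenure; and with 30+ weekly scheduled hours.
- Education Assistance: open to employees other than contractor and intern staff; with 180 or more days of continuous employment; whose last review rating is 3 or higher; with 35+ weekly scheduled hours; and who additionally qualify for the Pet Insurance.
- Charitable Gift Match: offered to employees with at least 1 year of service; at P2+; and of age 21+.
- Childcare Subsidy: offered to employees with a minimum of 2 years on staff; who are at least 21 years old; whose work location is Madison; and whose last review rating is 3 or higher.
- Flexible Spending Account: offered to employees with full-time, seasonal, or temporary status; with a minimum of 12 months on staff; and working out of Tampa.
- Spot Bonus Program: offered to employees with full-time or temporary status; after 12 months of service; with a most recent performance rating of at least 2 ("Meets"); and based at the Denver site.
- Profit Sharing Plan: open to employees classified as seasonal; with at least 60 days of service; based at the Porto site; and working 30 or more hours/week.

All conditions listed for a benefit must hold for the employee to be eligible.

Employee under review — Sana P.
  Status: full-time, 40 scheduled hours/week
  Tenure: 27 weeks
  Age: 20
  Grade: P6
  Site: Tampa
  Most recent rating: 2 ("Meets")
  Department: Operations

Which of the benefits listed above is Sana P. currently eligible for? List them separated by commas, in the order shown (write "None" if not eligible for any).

Pet Insurance

Pet Insurance — status full-time ✓ (not excluded); service 27 weeks ≥ 1 month (≈30 days) ✓; 40 hrs/wk ≥ 30 ✓ → eligible.
Education Assistance — status full-time ✓ (not excluded); service 27 weeks ≥ 180 days ✓; rating 2 < 3 ✗ → not eligible.
Charitable Gift Match — service 27 weeks < 1 year (≈365 days) ✗ → not eligible.
Childcare Subsidy — service 27 weeks < 2 years (≈730 days) ✗ → not eligible.
Flexible Spending Account — status full-time ✓; service 27 weeks < 12 months (≈360 days) ✗ → not eligible.
Spot Bonus Program — status full-time ✓; service 27 weeks < 12 months (≈360 days) ✗ → not eligible.
Profit Sharing Plan — status full-time ✗ (requires seasonal) → not eligible.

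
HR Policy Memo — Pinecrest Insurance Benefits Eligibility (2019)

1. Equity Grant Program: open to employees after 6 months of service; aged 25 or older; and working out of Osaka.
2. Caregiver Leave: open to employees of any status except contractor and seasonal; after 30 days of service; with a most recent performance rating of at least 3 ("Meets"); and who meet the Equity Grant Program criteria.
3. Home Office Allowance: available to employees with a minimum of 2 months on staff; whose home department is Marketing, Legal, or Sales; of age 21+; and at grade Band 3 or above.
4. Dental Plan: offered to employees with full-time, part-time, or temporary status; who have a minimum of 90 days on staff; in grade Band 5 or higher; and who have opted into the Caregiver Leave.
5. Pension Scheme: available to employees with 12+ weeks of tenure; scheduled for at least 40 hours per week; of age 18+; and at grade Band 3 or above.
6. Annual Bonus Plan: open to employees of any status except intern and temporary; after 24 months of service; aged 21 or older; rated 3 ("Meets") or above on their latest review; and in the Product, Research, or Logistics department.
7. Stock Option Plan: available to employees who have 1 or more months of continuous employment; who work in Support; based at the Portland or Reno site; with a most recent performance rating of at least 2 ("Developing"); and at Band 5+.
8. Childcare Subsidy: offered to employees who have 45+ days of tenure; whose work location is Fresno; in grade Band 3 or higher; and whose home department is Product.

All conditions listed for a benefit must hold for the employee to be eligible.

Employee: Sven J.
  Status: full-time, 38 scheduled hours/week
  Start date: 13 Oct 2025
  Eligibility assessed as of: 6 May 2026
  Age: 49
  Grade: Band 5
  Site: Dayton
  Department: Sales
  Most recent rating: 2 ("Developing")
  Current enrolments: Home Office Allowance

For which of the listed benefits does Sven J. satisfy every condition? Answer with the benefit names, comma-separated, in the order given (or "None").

Service from 13 Oct 2025 to 6 May 2026: 205 days.
Equity Grant Program — service 205 days ≥ 6 months (≈180 days) ✓; age 49 ≥ 25 ✓; site Dayton ✗ (not Osaka) → not eligible.
Caregiver Leave — status full-time ✓ (not excluded); service 205 days ≥ 30 days ✓; rating 2 < 3 ✗ → not eligible.
Home Office Allowance — service 205 days ≥ 2 months (≈60 days) ✓; dept Sales ✓; age 49 ≥ 21 ✓; grade Band 5 ≥ Band 3 ✓ → eligible.
Dental Plan — status full-time ✓; service 205 days ≥ 90 days ✓; grade Band 5 ≥ Band 5 ✓; not enrolled in Caregiver Leave ✗ → not eligible.
Pension Scheme — service 205 days ≥ 12 weeks (≈84 days) ✓; 38 hrs/wk < 40 ✗ → not eligible.
Annual Bonus Plan — status full-time ✓ (not excluded); service 205 days < 24 months (≈720 days) ✗ → not eligible.
Stock Option Plan — service 205 days ≥ 1 month (≈30 days) ✓; dept Sales ✗ → not eligible.
Childcare Subsidy — service 205 days ≥ 45 days ✓; site Dayton ✗ (not Fresno) → not eligible.

Home Office Allowance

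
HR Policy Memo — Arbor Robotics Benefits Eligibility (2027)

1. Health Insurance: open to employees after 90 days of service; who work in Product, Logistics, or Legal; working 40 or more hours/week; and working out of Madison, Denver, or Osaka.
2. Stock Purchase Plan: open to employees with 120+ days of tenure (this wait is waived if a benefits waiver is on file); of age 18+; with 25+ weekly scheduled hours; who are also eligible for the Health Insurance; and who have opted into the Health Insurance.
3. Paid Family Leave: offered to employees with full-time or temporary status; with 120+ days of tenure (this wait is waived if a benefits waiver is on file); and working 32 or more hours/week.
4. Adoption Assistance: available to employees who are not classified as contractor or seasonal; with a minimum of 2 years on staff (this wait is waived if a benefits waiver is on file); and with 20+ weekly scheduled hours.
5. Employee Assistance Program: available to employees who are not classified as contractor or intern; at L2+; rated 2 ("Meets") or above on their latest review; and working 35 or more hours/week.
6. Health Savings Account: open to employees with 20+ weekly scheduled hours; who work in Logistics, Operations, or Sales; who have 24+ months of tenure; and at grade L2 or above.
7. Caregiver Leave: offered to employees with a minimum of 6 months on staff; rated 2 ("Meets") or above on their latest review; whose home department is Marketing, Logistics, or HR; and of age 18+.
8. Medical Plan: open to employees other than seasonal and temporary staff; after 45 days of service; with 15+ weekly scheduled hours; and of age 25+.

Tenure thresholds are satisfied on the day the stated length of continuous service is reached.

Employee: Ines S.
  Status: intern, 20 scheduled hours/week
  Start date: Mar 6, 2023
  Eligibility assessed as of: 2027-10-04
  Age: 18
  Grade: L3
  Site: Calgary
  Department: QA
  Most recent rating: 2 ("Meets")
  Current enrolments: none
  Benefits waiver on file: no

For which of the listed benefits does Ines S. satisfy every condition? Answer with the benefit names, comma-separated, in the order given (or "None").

Adoption Assistance

Service from Mar 6, 2023 to 2027-10-04: 1673 days.
Health Insurance — service 1673 days ≥ 90 days ✓; dept QA ✗ → not eligible.
Stock Purchase Plan — no waiver, service 1673 days ≥ 120 days ✓; age 18 ≥ 18 ✓; 20 hrs/wk < 25 ✗ → not eligible.
Paid Family Leave — status intern ✗ (requires full-time or temporary) → not eligible.
Adoption Assistance — status intern ✓ (not excluded); no waiver, service 1673 days ≥ 2 years (≈730 days) ✓; 20 hrs/wk ≥ 20 ✓ → eligible.
Employee Assistance Program — status intern ✗ (excluded) → not eligible.
Health Savings Account — 20 hrs/wk ≥ 20 ✓; dept QA ✗ → not eligible.
Caregiver Leave — service 1673 days ≥ 6 months (≈180 days) ✓; rating 2 ≥ 2 ✓; dept QA ✗ → not eligible.
Medical Plan — status intern ✓ (not excluded); service 1673 days ≥ 45 days ✓; 20 hrs/wk ≥ 15 ✓; age 18 < 25 ✗ → not eligible.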